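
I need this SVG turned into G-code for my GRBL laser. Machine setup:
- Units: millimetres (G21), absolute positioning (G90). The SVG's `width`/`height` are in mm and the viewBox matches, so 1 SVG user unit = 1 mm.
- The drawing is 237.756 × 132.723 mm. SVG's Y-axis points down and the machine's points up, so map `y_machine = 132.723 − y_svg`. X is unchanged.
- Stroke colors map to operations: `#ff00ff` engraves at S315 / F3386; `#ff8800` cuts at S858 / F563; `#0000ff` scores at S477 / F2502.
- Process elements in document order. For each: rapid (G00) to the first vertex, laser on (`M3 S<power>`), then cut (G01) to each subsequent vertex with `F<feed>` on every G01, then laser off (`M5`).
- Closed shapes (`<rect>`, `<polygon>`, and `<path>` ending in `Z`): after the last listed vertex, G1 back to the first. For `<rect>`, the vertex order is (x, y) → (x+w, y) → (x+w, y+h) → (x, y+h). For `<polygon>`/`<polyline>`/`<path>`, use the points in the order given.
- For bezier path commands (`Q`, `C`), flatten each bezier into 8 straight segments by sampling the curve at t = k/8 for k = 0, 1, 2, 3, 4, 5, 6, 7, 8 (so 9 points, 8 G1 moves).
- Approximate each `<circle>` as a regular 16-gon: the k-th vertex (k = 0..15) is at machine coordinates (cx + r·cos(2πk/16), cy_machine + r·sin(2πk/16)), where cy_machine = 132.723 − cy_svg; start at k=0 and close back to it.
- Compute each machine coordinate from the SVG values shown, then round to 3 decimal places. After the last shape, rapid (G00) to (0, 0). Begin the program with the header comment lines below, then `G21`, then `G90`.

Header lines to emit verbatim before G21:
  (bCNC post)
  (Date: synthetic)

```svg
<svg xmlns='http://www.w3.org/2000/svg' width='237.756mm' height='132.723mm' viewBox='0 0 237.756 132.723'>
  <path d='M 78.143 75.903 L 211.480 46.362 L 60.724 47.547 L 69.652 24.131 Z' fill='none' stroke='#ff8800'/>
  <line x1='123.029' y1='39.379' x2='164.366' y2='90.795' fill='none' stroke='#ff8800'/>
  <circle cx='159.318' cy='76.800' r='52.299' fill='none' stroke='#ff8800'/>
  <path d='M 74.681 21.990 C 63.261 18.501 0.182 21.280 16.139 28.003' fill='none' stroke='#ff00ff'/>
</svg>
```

(bCNC post)
(Date: synthetic)
G21
G90
G00 X78.143 Y56.820
M3 S858
G01 X211.480 Y86.361 F563
G01 X60.724 Y85.176 F563
G01 X69.652 Y108.592 F563
G01 X78.143 Y56.820 F563
M5
G00 X123.029 Y93.344
M3 S858
G01 X164.366 Y41.928 F563
M5
G00 X211.617 Y55.923
M3 S858
G01 X207.636 Y75.937 F563
G01 X196.299 Y92.904 F563
G01 X179.332 Y104.241 F563
G01 X159.318 Y108.222 F563
G01 X139.304 Y104.241 F563
G01 X122.337 Y92.904 F563
G01 X111.000 Y75.937 F563
G01 X107.019 Y55.923 F563
G01 X111.000 Y35.909 F563
G01 X122.337 Y18.942 F563
G01 X139.304 Y7.605 F563
G01 X159.318 Y3.624 F563
G01 X179.332 Y7.605 F563
G01 X196.299 Y18.942 F563
G01 X207.636 Y35.909 F563
G01 X211.617 Y55.923 F563
M5
G00 X74.681 Y110.733
M3 S315
G01 X68.232 Y111.752 F3386
G01 X58.472 Y112.211 F3386
G01 X46.932 Y112.136 F3386
G01 X35.144 Y111.556 F3386
G01 X24.639 Y110.497 F3386
G01 X16.948 Y108.986 F3386
G01 X13.605 Y107.052 F3386
G01 X16.139 Y104.720 F3386
M5
G00 X0.000 Y0.000

1 u = 1 mm; y_m = 132.723 − y.

[1] `<path>` closed polygon, #ff8800→cut S858 F563: (78.143,56.820) → (211.480,86.361) → (60.724,85.176) → (69.652,108.592) → (78.143,56.820) (closed)

[2] `<line>` line segment, #ff8800→cut S858 F563: (123.029,93.344) → (164.366,41.928)

[3] `<circle>` circle, #ff8800→cut S858 F563: (211.617,55.923) → (207.636,75.937) → (196.299,92.904) → (179.332,104.241) → (159.318,108.222) → (139.304,104.241) → (122.337,92.904) → (111.000,75.937) → (107.019,55.923) → (111.000,35.909) → (122.337,18.942) → (139.304,7.605) → (159.318,3.624) → (179.332,7.605) → (196.299,18.942) → (207.636,35.909) → (211.617,55.923) (closed)

[4] `<path>` cubic bezier, #ff00ff→engrave S315 F3386: (74.681,110.733) → (68.232,111.752) → (58.472,112.211) → (46.932,112.136) → (35.144,111.556) → (24.639,110.497) → (16.948,108.986) → (13.605,107.052) → (16.139,104.720)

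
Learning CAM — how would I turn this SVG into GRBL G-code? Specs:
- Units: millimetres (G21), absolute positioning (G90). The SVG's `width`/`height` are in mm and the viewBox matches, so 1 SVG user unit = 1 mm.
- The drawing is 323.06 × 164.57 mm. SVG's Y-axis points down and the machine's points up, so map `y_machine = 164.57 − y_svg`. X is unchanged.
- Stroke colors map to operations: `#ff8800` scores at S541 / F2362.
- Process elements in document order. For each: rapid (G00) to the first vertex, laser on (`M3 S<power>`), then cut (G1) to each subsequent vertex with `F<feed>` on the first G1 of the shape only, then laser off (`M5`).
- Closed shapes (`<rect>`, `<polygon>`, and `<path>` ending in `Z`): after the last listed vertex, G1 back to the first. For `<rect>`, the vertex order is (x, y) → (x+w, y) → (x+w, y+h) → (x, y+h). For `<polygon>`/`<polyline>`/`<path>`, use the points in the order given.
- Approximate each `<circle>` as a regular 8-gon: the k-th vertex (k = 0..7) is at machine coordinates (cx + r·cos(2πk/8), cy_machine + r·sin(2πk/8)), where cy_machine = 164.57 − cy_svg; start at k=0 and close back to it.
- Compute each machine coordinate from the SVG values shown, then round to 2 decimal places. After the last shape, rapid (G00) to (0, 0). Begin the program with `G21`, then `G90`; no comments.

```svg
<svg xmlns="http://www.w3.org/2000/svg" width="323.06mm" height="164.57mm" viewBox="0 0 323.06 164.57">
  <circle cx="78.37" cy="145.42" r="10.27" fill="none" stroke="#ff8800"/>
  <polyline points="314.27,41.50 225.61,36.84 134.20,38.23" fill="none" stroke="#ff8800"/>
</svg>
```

G21
G90
G00 X88.64 Y19.15
M3 S541
G1 X85.63 Y26.41 F2362
G1 X78.37 Y29.42
G1 X71.11 Y26.41
G1 X68.10 Y19.15
G1 X71.11 Y11.89
G1 X78.37 Y8.88
G1 X85.63 Y11.89
G1 X88.64 Y19.15
M5
G00 X314.27 Y123.07
M3 S541
G1 X225.61 Y127.73 F2362
G1 X134.20 Y126.34
M5
G00 X0.00 Y0.00

Since the viewBox matches the mm dimensions, user units are millimetres directly. The only transform is the Y-flip y_m = 164.57 − y_svg.

Shape 1 is a circle drawn with `<circle>`. Its stroke #ff8800 means score at S541, F2362. After flipping Y the toolpath is (88.64,19.15) → (85.63,26.41) → (78.37,29.42) → (71.11,26.41) → (68.10,19.15) → (71.11,11.89) → (78.37,8.88) → (85.63,11.89) → (88.64,19.15), returning to the start.

Shape 2 is a open polyline drawn with `<polyline>`. Its stroke #ff8800 means score at S541, F2362. After flipping Y the toolpath is (314.27,123.07) → (225.61,127.73) → (134.20,126.34).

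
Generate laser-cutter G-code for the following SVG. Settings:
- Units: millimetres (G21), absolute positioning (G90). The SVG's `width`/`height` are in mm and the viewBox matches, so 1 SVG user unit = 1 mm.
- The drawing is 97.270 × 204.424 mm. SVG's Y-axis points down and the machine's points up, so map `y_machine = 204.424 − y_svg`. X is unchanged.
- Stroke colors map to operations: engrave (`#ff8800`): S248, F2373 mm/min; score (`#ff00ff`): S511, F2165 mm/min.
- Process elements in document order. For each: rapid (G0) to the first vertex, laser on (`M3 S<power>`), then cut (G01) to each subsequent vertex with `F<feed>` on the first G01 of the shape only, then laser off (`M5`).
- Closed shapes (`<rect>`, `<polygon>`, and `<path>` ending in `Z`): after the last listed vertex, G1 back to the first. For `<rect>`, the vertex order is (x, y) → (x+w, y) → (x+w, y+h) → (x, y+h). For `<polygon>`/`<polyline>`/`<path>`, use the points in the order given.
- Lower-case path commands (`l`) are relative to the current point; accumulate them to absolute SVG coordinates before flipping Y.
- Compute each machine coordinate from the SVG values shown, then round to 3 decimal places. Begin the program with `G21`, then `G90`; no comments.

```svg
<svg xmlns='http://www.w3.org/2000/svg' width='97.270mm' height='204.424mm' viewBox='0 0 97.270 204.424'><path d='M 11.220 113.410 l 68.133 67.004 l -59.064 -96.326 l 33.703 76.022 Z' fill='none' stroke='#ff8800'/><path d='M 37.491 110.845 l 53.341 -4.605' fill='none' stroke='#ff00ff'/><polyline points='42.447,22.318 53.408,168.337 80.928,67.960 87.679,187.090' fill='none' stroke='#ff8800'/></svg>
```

viewBox `0 0 97.270 204.424` with mm width/height → 1 unit = 1 mm. Flip: y_m = 204.424 − y_svg.

**Shape 1** — `<path>` closed polygon, stroke `#ff8800` → engrave (S248, F2373). Machine vertices: (11.220,91.014) → (79.353,24.010) → (20.289,120.336) → (53.992,44.314) → (11.220,91.014). Closed: final G1 returns to the first vertex.

**Shape 2** — `<path>` line segment, stroke `#ff00ff` → score (S511, F2165). Machine vertices: (37.491,93.579) → (90.832,98.184). Open path.

**Shape 3** — `<polyline>` open polyline, stroke `#ff8800` → engrave (S248, F2373). Machine vertices: (42.447,182.106) → (53.408,36.087) → (80.928,136.464) → (87.679,17.334). Open path.

G21
G90
G0 X11.220 Y91.014
M3 S248
G01 X79.353 Y24.010 F2373
G01 X20.289 Y120.336
G01 X53.992 Y44.314
G01 X11.220 Y91.014
M5
G0 X37.491 Y93.579
M3 S511
G01 X90.832 Y98.184 F2165
M5
G0 X42.447 Y182.106
M3 S248
G01 X53.408 Y36.087 F2373
G01 X80.928 Y136.464
G01 X87.679 Y17.334
M5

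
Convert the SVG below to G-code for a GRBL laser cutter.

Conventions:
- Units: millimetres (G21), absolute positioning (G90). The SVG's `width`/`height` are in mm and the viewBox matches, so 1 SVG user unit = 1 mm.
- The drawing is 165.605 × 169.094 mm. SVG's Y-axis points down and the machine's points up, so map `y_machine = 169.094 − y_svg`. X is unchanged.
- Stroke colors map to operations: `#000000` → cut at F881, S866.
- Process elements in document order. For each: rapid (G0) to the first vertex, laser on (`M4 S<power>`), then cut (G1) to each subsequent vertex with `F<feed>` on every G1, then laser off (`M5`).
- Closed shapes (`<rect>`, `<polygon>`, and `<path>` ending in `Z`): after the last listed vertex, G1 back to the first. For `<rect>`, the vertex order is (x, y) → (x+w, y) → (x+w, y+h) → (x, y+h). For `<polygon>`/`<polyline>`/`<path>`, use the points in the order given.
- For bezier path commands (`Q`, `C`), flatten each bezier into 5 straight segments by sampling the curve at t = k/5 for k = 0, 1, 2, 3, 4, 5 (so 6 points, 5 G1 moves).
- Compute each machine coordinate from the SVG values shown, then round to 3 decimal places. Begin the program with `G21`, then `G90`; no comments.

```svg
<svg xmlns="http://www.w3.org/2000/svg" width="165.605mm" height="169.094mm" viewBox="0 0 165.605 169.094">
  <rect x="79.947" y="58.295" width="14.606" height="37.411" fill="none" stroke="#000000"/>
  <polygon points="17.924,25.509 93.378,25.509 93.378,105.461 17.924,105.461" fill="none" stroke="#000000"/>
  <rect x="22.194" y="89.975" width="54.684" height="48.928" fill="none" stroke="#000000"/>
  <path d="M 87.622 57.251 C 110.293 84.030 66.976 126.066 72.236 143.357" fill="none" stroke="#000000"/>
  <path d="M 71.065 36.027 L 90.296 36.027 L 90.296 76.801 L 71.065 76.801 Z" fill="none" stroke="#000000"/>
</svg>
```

1 u = 1 mm; y_m = 169.094 − y.

[1] `<rect>` rectangle, #000000→cut S866 F881: (79.947,110.799) → (94.553,110.799) → (94.553,73.388) → (79.947,73.388) → (79.947,110.799) (closed)

[2] `<polygon>` rectangle, #000000→cut S866 F881: (17.924,143.585) → (93.378,143.585) → (93.378,63.633) → (17.924,63.633) → (17.924,143.585) (closed)

[3] `<rect>` rectangle, #000000→cut S866 F881: (22.194,79.119) → (76.878,79.119) → (76.878,30.191) → (22.194,30.191) → (22.194,79.119) (closed)

[4] `<path>` cubic bezier, #000000→cut S866 F881: (87.622,111.843) → (94.223,94.265) → (90.485,74.945) → (81.909,55.804) → (73.993,38.761) → (72.236,25.737)

[5] `<path>` rectangle, #000000→cut S866 F881: (71.065,133.067) → (90.296,133.067) → (90.296,92.293) → (71.065,92.293) → (71.065,133.067) (closed)

G21
G90
G0 X79.947 Y110.799
M4 S866
G1 X94.553 Y110.799 F881
G1 X94.553 Y73.388 F881
G1 X79.947 Y73.388 F881
G1 X79.947 Y110.799 F881
M5
G0 X17.924 Y143.585
M4 S866
G1 X93.378 Y143.585 F881
G1 X93.378 Y63.633 F881
G1 X17.924 Y63.633 F881
G1 X17.924 Y143.585 F881
M5
G0 X22.194 Y79.119
M4 S866
G1 X76.878 Y79.119 F881
G1 X76.878 Y30.191 F881
G1 X22.194 Y30.191 F881
G1 X22.194 Y79.119 F881
M5
G0 X87.622 Y111.843
M4 S866
G1 X94.223 Y94.265 F881
G1 X90.485 Y74.945 F881
G1 X81.909 Y55.804 F881
G1 X73.993 Y38.761 F881
G1 X72.236 Y25.737 F881
M5
G0 X71.065 Y133.067
M4 S866
G1 X90.296 Y133.067 F881
G1 X90.296 Y92.293 F881
G1 X71.065 Y92.293 F881
G1 X71.065 Y133.067 F881
M5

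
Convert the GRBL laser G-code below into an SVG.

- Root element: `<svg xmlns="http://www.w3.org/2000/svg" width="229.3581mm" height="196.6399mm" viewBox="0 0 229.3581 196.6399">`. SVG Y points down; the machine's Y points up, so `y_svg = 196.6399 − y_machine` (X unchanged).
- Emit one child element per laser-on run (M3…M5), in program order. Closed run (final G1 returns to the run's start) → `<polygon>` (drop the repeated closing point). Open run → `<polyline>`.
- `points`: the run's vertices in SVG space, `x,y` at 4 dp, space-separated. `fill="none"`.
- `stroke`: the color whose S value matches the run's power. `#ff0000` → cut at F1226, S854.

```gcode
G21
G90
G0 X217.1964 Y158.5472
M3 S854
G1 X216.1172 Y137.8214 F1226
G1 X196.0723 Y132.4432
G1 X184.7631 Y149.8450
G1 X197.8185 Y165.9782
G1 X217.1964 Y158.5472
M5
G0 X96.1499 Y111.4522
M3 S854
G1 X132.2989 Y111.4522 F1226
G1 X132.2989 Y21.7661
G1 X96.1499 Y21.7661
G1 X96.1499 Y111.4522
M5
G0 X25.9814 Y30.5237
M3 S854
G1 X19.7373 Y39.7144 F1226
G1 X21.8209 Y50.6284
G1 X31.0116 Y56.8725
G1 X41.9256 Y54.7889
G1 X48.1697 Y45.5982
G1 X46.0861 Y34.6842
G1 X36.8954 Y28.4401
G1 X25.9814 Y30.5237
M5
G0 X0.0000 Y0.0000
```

<svg xmlns="http://www.w3.org/2000/svg" width="229.3581mm" height="196.6399mm" viewBox="0 0 229.3581 196.6399">
  <polygon points="217.1964,38.0927 216.1172,58.8185 196.0723,64.1967 184.7631,46.7949 197.8185,30.6617" fill="none" stroke="#ff0000"/>
  <polygon points="96.1499,85.1877 132.2989,85.1877 132.2989,174.8738 96.1499,174.8738" fill="none" stroke="#ff0000"/>
  <polygon points="25.9814,166.1162 19.7373,156.9255 21.8209,146.0115 31.0116,139.7674 41.9256,141.8510 48.1697,151.0417 46.0861,161.9557 36.8954,168.1998" fill="none" stroke="#ff0000"/>
</svg>

Each laser-on run becomes one SVG element. Flip Y back into SVG space with y_svg = 196.6399 − y_machine. Every run uses S854, so all elements get stroke `#ff0000` (cut).

Run 1: The run returns to its start, so emit a `<polygon>` with points (Y-flipped): 217.1964,38.0927 216.1172,58.8185 196.0723,64.1967 184.7631,46.7949 197.8185,30.6617.

Run 2: The run returns to its start, so emit a `<polygon>` with points (Y-flipped): 96.1499,85.1877 132.2989,85.1877 132.2989,174.8738 96.1499,174.8738.

Run 3: The run returns to its start, so emit a `<polygon>` with points (Y-flipped): 25.9814,166.1162 19.7373,156.9255 21.8209,146.0115 31.0116,139.7674 41.9256,141.8510 48.1697,151.0417 46.0861,161.9557 36.8954,168.1998.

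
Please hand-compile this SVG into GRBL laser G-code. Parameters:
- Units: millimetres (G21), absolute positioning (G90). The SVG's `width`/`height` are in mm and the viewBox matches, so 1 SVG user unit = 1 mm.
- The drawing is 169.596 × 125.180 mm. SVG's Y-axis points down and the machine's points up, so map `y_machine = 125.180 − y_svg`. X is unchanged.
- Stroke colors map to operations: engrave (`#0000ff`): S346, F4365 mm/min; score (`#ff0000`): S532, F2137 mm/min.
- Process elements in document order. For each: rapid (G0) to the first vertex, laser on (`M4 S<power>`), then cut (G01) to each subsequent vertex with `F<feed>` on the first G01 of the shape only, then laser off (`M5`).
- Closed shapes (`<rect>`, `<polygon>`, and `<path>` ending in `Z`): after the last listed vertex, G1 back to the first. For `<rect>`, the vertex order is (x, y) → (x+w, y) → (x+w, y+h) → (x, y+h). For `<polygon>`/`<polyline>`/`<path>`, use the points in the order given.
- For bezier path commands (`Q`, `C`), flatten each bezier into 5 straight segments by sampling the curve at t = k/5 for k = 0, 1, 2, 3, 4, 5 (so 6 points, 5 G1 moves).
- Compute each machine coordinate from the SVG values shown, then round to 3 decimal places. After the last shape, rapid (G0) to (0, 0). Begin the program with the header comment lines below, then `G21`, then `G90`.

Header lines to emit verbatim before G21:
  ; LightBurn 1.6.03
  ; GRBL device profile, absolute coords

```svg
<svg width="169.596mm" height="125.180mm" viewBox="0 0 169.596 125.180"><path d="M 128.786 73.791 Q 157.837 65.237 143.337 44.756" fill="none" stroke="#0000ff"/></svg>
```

; LightBurn 1.6.03
; GRBL device profile, absolute coords
G21
G90
G0 X128.786 Y51.389
M4 S346
G01 X138.664 Y55.288 F4365
G01 X145.059 Y60.141
G01 X147.969 Y65.948
G01 X147.395 Y72.709
G01 X143.337 Y80.424
M5
G0 X0.000 Y0.000

Since the viewBox matches the mm dimensions, user units are millimetres directly. The only transform is the Y-flip y_m = 125.180 − y_svg.

Shape 1 is a quadratic bezier drawn with `<path>`. Its stroke #0000ff means engrave at S346, F4365. After flipping Y the toolpath is (128.786,51.389) → (138.664,55.288) → (145.059,60.141) → (147.969,65.948) → (147.395,72.709) → (143.337,80.424).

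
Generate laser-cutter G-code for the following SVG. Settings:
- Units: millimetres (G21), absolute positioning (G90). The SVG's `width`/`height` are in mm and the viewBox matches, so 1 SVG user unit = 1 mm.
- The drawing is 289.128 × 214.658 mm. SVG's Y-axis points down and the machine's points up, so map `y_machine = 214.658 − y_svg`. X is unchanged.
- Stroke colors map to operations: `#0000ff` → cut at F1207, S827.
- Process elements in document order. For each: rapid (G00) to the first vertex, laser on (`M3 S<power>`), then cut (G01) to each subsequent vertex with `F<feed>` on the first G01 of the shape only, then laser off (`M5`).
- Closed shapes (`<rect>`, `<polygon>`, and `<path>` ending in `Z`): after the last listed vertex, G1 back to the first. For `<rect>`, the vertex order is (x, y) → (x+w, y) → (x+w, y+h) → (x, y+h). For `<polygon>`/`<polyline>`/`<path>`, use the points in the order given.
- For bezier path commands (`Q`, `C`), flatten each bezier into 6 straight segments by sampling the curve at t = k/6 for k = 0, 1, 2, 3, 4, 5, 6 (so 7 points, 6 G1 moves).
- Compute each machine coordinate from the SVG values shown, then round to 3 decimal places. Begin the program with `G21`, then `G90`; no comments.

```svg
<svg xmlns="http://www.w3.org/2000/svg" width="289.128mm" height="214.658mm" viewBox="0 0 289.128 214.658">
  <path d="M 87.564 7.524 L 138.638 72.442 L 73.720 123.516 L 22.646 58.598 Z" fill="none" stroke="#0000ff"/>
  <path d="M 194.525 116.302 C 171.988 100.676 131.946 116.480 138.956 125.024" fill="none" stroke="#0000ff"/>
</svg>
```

G21
G90
G00 X87.564 Y207.134
M3 S827
G01 X138.638 Y142.216 F1207
G01 X73.720 Y91.142
G01 X22.646 Y156.060
G01 X87.564 Y207.134
M5
G00 X194.525 Y98.356
M3 S827
G01 X182.097 Y103.729 F1207
G01 X168.544 Y104.938
G01 X155.660 Y103.059
G01 X145.239 Y99.165
G01 X139.073 Y94.332
G01 X138.956 Y89.634
M5

Since the viewBox matches the mm dimensions, user units are millimetres directly. The only transform is the Y-flip y_m = 214.658 − y_svg.

Shape 1 is a regular polygon drawn with `<path>`. Its stroke #0000ff means cut at S827, F1207. After flipping Y the toolpath is (87.564,207.134) → (138.638,142.216) → (73.720,91.142) → (22.646,156.060) → (87.564,207.134), returning to the start.

Shape 2 is a cubic bezier drawn with `<path>`. Its stroke #0000ff means cut at S827, F1207. After flipping Y the toolpath is (194.525,98.356) → (182.097,103.729) → (168.544,104.938) → (155.660,103.059) → (145.239,99.165) → (139.073,94.332) → (138.956,89.634).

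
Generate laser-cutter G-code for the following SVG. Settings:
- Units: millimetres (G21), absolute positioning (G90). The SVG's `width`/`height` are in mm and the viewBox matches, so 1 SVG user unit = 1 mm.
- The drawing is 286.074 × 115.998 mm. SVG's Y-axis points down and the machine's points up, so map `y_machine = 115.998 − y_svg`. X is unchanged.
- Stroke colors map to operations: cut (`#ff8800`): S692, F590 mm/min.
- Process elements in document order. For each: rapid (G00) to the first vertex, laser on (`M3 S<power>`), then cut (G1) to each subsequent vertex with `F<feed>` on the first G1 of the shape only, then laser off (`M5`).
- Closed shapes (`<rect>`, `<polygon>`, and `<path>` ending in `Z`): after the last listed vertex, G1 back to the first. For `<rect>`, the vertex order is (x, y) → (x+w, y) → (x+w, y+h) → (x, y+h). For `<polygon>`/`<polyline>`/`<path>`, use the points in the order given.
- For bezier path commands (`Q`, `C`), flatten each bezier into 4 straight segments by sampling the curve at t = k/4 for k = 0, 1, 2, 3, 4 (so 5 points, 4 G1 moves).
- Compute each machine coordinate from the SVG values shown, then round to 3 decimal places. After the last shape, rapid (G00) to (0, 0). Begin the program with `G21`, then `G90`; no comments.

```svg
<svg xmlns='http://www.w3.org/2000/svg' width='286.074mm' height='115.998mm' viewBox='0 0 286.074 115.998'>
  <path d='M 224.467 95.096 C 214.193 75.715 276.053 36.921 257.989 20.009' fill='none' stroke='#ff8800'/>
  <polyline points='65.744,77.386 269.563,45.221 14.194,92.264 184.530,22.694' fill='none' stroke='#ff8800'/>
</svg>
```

G21
G90
G00 X224.467 Y20.902
M3 S692
G1 X227.911 Y38.432 F590
G1 X244.149 Y59.371
G1 X258.927 Y79.847
G1 X257.989 Y95.989
M5
G00 X65.744 Y38.612
M3 S692
G1 X269.563 Y70.777 F590
G1 X14.194 Y23.734
G1 X184.530 Y93.304
M5
G00 X0.000 Y0.000

Since the viewBox matches the mm dimensions, user units are millimetres directly. The only transform is the Y-flip y_m = 115.998 − y_svg.

Shape 1 is a cubic bezier drawn with `<path>`. Its stroke #ff8800 means cut at S692, F590. After flipping Y the toolpath is (224.467,20.902) → (227.911,38.432) → (244.149,59.371) → (258.927,79.847) → (257.989,95.989).

Shape 2 is a open polyline drawn with `<polyline>`. Its stroke #ff8800 means cut at S692, F590. After flipping Y the toolpath is (65.744,38.612) → (269.563,70.777) → (14.194,23.734) → (184.530,93.304).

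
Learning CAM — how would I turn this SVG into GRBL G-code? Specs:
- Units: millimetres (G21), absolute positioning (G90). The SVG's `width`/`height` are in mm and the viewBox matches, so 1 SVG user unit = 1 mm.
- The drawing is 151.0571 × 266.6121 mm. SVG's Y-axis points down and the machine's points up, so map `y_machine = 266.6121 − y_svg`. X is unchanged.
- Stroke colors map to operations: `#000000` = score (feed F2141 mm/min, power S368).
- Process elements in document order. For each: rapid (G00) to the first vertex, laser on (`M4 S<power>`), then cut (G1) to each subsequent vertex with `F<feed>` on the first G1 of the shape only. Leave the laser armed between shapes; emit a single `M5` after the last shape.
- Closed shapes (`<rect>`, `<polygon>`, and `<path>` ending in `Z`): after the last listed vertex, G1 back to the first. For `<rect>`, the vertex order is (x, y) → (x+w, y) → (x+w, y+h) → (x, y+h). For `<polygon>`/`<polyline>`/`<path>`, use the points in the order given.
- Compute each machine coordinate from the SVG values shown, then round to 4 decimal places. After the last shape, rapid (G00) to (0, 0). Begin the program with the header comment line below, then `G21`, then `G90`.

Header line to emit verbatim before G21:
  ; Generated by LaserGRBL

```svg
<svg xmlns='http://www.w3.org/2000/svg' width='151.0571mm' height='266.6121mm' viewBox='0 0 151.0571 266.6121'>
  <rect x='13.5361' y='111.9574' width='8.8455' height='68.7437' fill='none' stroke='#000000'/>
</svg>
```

; Generated by LaserGRBL
G21
G90
G00 X13.5361 Y154.6547
M4 S368
G1 X22.3816 Y154.6547 F2141
G1 X22.3816 Y85.9110
G1 X13.5361 Y85.9110
G1 X13.5361 Y154.6547
M5
G00 X0.0000 Y0.0000

viewBox `0 0 151.0571 266.6121` with mm width/height → 1 unit = 1 mm. Flip: y_m = 266.6121 − y_svg.

**Shape 1** — `<rect>` rectangle, stroke `#000000` → score (S368, F2141). Machine vertices: (13.5361,154.6547) → (22.3816,154.6547) → (22.3816,85.9110) → (13.5361,85.9110) → (13.5361,154.6547). Closed: final G1 returns to the first vertex.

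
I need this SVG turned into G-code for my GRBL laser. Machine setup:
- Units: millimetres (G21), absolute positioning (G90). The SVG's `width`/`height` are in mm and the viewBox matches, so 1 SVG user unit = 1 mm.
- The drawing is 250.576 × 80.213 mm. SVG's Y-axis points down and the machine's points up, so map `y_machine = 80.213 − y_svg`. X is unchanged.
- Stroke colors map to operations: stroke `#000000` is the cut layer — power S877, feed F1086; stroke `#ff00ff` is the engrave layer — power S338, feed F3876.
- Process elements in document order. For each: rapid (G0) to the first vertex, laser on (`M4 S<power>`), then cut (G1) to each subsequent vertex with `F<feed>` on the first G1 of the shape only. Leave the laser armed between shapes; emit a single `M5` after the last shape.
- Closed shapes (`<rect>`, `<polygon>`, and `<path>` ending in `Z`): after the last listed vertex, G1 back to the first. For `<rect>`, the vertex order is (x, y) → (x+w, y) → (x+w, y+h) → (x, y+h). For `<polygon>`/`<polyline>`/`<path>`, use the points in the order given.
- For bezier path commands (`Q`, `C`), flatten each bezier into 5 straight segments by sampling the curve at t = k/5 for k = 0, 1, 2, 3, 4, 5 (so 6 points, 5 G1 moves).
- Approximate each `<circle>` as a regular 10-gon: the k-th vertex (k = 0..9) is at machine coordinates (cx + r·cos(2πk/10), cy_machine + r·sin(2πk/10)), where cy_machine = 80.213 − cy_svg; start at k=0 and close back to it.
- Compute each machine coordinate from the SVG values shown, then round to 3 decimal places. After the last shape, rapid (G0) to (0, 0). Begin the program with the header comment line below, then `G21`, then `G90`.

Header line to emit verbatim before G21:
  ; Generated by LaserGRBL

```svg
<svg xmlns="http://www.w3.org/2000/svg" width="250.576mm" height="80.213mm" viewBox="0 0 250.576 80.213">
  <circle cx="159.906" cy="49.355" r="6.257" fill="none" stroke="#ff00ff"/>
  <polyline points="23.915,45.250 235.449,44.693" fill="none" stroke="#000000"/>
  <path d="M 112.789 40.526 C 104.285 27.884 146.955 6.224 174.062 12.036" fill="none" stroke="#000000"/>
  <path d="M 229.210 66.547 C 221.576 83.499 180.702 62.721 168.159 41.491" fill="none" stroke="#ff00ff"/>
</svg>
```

Since the viewBox matches the mm dimensions, user units are millimetres directly. The only transform is the Y-flip y_m = 80.213 − y_svg.

Shape 1 is a circle drawn with `<circle>`. Its stroke #ff00ff means engrave at S338, F3876. After flipping Y the toolpath is (166.163,30.858) → (164.968,34.536) → (161.840,36.809) → (157.972,36.809) → (154.844,34.536) → (153.649,30.858) → (154.844,27.180) → (157.972,24.907) → (161.840,24.907) → (164.968,27.180) → (166.163,30.858), returning to the start.

Shape 2 is a line segment drawn with `<polyline>`. Its stroke #000000 means cut at S877, F1086. After flipping Y the toolpath is (23.915,34.963) → (235.449,35.520).

Shape 3 is a cubic bezier drawn with `<path>`. Its stroke #000000 means cut at S877, F1086. After flipping Y the toolpath is (112.789,39.687) → (113.294,48.062) → (122.877,56.851) → (138.335,64.300) → (156.464,68.659) → (174.062,68.177).

Shape 4 is a cubic bezier drawn with `<path>`. Its stroke #ff00ff means engrave at S338, F3876. After flipping Y the toolpath is (229.210,13.666) → (221.133,7.724) → (208.035,9.048) → (192.869,15.849) → (178.592,26.336) → (168.159,38.722).

; Generated by LaserGRBL
G21
G90
G0 X166.163 Y30.858
M4 S338
G1 X164.968 Y34.536 F3876
G1 X161.840 Y36.809
G1 X157.972 Y36.809
G1 X154.844 Y34.536
G1 X153.649 Y30.858
G1 X154.844 Y27.180
G1 X157.972 Y24.907
G1 X161.840 Y24.907
G1 X164.968 Y27.180
G1 X166.163 Y30.858
G0 X23.915 Y34.963
M4 S877
G1 X235.449 Y35.520 F1086
G0 X112.789 Y39.687
M4 S877
G1 X113.294 Y48.062 F1086
G1 X122.877 Y56.851
G1 X138.335 Y64.300
G1 X156.464 Y68.659
G1 X174.062 Y68.177
G0 X229.210 Y13.666
M4 S338
G1 X221.133 Y7.724 F3876
G1 X208.035 Y9.048
G1 X192.869 Y15.849
G1 X178.592 Y26.336
G1 X168.159 Y38.722
M5
G0 X0.000 Y0.000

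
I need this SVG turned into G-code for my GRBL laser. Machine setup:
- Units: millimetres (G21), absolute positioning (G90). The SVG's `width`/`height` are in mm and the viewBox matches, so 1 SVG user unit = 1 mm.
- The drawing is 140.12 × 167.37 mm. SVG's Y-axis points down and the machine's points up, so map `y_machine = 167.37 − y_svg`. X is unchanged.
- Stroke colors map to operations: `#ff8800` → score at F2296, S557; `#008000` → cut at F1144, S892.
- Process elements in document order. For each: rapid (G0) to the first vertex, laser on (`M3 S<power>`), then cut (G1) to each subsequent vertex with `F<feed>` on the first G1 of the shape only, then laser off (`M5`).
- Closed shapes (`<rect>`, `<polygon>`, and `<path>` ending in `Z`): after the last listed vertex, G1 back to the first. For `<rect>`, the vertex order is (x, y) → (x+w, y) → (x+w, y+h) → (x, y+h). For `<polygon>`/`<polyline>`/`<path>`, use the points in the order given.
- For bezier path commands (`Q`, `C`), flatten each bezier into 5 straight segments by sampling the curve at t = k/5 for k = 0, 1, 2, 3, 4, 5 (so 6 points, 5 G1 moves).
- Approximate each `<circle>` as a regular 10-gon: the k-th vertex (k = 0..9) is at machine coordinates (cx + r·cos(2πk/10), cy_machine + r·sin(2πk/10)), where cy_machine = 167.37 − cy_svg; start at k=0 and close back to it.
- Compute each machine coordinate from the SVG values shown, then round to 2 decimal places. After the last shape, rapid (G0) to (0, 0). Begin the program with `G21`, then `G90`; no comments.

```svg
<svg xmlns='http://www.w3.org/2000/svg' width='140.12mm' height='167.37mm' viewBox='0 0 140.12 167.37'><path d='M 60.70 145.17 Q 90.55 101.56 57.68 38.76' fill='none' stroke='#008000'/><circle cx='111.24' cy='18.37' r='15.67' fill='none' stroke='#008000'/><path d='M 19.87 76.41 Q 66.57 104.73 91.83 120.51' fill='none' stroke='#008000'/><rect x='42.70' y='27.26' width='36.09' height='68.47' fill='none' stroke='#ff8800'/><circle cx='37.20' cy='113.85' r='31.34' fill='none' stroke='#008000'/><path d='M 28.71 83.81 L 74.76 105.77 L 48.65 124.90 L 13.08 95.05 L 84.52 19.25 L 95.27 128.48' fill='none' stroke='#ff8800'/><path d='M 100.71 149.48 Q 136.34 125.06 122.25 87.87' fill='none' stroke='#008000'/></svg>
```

1 u = 1 mm; y_m = 167.37 − y.

[1] `<path>` quadratic bezier, #008000→cut S892 F1144: (60.70,22.20) → (70.13,40.41) → (74.54,60.16) → (73.94,81.44) → (68.32,104.26) → (57.68,128.61)

[2] `<circle>` circle, #008000→cut S892 F1144: (126.91,149.00) → (123.92,158.21) → (116.08,163.90) → (106.40,163.90) → (98.56,158.21) → (95.57,149.00) → (98.56,139.79) → (106.40,134.10) → (116.08,134.10) → (123.92,139.79) → (126.91,149.00) (closed)

[3] `<path>` quadratic bezier, #008000→cut S892 F1144: (19.87,90.96) → (37.69,80.13) → (53.80,70.31) → (68.19,61.49) → (80.87,53.67) → (91.83,46.86)

[4] `<rect>` rectangle, #ff8800→score S557 F2296: (42.70,140.11) → (78.79,140.11) → (78.79,71.64) → (42.70,71.64) → (42.70,140.11) (closed)

[5] `<circle>` circle, #008000→cut S892 F1144: (68.54,53.52) → (62.55,71.94) → (46.88,83.33) → (27.52,83.33) → (11.85,71.94) → (5.86,53.52) → (11.85,35.10) → (27.52,23.71) → (46.88,23.71) → (62.55,35.10) → (68.54,53.52) (closed)

[6] `<path>` open polyline, #ff8800→score S557 F2296: (28.71,83.56) → (74.76,61.60) → (48.65,42.47) → (13.08,72.32) → (84.52,148.12) → (95.27,38.89)

[7] `<path>` quadratic bezier, #008000→cut S892 F1144: (100.71,17.89) → (112.97,28.17) → (121.26,39.47) → (125.57,51.79) → (125.90,65.13) → (122.25,79.50)

G21
G90
G0 X60.70 Y22.20
M3 S892
G1 X70.13 Y40.41 F1144
G1 X74.54 Y60.16
G1 X73.94 Y81.44
G1 X68.32 Y104.26
G1 X57.68 Y128.61
M5
G0 X126.91 Y149.00
M3 S892
G1 X123.92 Y158.21 F1144
G1 X116.08 Y163.90
G1 X106.40 Y163.90
G1 X98.56 Y158.21
G1 X95.57 Y149.00
G1 X98.56 Y139.79
G1 X106.40 Y134.10
G1 X116.08 Y134.10
G1 X123.92 Y139.79
G1 X126.91 Y149.00
M5
G0 X19.87 Y90.96
M3 S892
G1 X37.69 Y80.13 F1144
G1 X53.80 Y70.31
G1 X68.19 Y61.49
G1 X80.87 Y53.67
G1 X91.83 Y46.86
M5
G0 X42.70 Y140.11
M3 S557
G1 X78.79 Y140.11 F2296
G1 X78.79 Y71.64
G1 X42.70 Y71.64
G1 X42.70 Y140.11
M5
G0 X68.54 Y53.52
M3 S892
G1 X62.55 Y71.94 F1144
G1 X46.88 Y83.33
G1 X27.52 Y83.33
G1 X11.85 Y71.94
G1 X5.86 Y53.52
G1 X11.85 Y35.10
G1 X27.52 Y23.71
G1 X46.88 Y23.71
G1 X62.55 Y35.10
G1 X68.54 Y53.52
M5
G0 X28.71 Y83.56
M3 S557
G1 X74.76 Y61.60 F2296
G1 X48.65 Y42.47
G1 X13.08 Y72.32
G1 X84.52 Y148.12
G1 X95.27 Y38.89
M5
G0 X100.71 Y17.89
M3 S892
G1 X112.97 Y28.17 F1144
G1 X121.26 Y39.47
G1 X125.57 Y51.79
G1 X125.90 Y65.13
G1 X122.25 Y79.50
M5
G0 X0.00 Y0.00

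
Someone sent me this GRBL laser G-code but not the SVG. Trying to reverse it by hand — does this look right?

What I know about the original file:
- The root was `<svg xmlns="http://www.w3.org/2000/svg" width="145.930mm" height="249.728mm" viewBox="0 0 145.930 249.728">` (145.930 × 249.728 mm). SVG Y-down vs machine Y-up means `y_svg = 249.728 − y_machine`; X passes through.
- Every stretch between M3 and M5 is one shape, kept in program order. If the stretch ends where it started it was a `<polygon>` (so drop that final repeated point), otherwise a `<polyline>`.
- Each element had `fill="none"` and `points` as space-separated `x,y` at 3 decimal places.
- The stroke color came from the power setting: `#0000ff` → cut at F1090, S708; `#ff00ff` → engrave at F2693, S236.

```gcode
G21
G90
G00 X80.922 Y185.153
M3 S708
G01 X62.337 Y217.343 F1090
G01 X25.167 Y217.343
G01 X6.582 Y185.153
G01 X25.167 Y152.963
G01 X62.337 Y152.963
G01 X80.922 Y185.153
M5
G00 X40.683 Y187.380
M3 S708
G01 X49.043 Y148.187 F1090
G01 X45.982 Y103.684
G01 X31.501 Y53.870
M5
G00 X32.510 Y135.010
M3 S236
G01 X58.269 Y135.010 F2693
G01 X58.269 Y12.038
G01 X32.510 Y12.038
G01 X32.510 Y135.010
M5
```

<svg xmlns="http://www.w3.org/2000/svg" width="145.930mm" height="249.728mm" viewBox="0 0 145.930 249.728">
  <polygon points="80.922,64.575 62.337,32.385 25.167,32.385 6.582,64.575 25.167,96.765 62.337,96.765" fill="none" stroke="#0000ff"/>
  <polyline points="40.683,62.348 49.043,101.541 45.982,146.044 31.501,195.858" fill="none" stroke="#0000ff"/>
  <polygon points="32.510,114.718 58.269,114.718 58.269,237.690 32.510,237.690" fill="none" stroke="#ff00ff"/>
</svg>

Machine Y-up, SVG Y-down with viewBox height 249.728, so y_svg = 249.728 − y_machine; X carries over.

Run 1: the run's S708 means `#0000ff` (cut). The run returns to its start, so emit a `<polygon>` with points (Y-flipped): 80.922,64.575 62.337,32.385 25.167,32.385 6.582,64.575 25.167,96.765 62.337,96.765.

Run 2: the run's S708 means `#0000ff` (cut). The run is open, so emit a `<polyline>` with points (Y-flipped): 40.683,62.348 49.043,101.541 45.982,146.044 31.501,195.858.

Run 3: power S236 maps to stroke `#ff00ff` (engrave). The run returns to its start, so emit a `<polygon>` with points (Y-flipped): 32.510,114.718 58.269,114.718 58.269,237.690 32.510,237.690.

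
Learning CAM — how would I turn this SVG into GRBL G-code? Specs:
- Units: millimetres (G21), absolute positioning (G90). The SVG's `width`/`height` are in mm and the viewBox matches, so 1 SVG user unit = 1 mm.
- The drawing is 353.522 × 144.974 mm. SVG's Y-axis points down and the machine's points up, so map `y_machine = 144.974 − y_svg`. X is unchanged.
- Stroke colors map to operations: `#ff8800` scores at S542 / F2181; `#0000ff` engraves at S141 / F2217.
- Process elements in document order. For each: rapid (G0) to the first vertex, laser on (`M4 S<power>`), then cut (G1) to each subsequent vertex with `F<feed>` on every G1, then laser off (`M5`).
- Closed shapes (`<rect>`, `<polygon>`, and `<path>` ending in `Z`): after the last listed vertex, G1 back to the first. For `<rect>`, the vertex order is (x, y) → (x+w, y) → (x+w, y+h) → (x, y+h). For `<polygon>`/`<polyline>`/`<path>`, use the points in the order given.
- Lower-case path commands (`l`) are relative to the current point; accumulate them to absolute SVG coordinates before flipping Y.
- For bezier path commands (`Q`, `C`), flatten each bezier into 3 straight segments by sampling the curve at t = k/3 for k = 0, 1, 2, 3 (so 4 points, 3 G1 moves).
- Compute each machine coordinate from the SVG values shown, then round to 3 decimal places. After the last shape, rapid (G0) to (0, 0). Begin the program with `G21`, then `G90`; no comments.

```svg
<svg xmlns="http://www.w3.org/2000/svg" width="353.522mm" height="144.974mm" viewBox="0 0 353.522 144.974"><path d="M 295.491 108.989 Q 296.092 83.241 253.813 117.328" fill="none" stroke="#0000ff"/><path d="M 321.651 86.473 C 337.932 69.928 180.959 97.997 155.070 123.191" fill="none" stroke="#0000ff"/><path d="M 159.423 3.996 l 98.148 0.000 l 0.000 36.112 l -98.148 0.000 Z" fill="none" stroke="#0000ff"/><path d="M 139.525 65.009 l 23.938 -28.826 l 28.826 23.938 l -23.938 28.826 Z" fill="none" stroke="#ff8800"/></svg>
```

1 u = 1 mm; y_m = 144.974 − y.

[1] `<path>` quadratic bezier, #0000ff→engrave S141 F2217: (295.491,35.985) → (291.127,46.502) → (277.235,43.722) → (253.813,27.646)

[2] `<path>` cubic bezier, #0000ff→engrave S141 F2217: (321.651,58.501) → (291.452,61.934) → (213.382,46.176) → (155.070,21.783)

[3] `<path>` rectangle, #0000ff→engrave S141 F2217: (159.423,140.978) → (257.571,140.978) → (257.571,104.866) → (159.423,104.866) → (159.423,140.978) (closed)

[4] `<path>` regular polygon, #ff8800→score S542 F2181: (139.525,79.965) → (163.463,108.791) → (192.289,84.853) → (168.351,56.027) → (139.525,79.965) (closed)

G21
G90
G0 X295.491 Y35.985
M4 S141
G1 X291.127 Y46.502 F2217
G1 X277.235 Y43.722 F2217
G1 X253.813 Y27.646 F2217
M5
G0 X321.651 Y58.501
M4 S141
G1 X291.452 Y61.934 F2217
G1 X213.382 Y46.176 F2217
G1 X155.070 Y21.783 F2217
M5
G0 X159.423 Y140.978
M4 S141
G1 X257.571 Y140.978 F2217
G1 X257.571 Y104.866 F2217
G1 X159.423 Y104.866 F2217
G1 X159.423 Y140.978 F2217
M5
G0 X139.525 Y79.965
M4 S542
G1 X163.463 Y108.791 F2181
G1 X192.289 Y84.853 F2181
G1 X168.351 Y56.027 F2181
G1 X139.525 Y79.965 F2181
M5
G0 X0.000 Y0.000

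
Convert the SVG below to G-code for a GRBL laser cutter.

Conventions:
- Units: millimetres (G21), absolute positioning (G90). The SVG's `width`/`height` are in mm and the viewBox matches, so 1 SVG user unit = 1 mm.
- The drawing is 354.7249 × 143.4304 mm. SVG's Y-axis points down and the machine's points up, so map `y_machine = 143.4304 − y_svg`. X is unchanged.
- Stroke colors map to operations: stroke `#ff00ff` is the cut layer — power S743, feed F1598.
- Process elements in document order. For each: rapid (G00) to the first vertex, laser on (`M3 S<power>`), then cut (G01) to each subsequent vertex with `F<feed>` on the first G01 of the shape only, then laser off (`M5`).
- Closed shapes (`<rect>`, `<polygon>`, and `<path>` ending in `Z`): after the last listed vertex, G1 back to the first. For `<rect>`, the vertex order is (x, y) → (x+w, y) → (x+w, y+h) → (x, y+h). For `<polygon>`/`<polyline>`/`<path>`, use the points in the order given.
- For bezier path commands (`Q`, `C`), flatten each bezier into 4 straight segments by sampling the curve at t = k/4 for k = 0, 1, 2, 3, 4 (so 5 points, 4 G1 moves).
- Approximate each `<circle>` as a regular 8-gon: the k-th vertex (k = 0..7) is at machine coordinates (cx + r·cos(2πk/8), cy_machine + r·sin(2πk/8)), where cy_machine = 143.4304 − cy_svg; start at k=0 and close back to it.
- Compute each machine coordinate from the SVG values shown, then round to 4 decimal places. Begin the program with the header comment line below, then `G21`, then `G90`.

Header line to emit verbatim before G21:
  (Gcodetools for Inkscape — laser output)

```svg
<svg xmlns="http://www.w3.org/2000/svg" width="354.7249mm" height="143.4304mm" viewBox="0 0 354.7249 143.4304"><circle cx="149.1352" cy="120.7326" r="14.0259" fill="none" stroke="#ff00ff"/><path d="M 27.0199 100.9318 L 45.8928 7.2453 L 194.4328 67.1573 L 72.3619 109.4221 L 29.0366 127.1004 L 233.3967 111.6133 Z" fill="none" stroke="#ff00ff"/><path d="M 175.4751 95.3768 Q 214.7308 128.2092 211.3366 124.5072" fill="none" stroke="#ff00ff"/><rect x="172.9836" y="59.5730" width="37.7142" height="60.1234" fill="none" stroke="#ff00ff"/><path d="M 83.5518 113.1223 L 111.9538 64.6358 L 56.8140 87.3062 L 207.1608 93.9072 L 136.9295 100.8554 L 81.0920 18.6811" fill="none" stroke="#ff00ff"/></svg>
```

1 u = 1 mm; y_m = 143.4304 − y.

[1] `<circle>` circle, #ff00ff→cut S743 F1598: (163.1611,22.6978) → (159.0530,32.6156) → (149.1352,36.7237) → (139.2174,32.6156) → (135.1093,22.6978) → (139.2174,12.7800) → (149.1352,8.6719) → (159.0530,12.7800) → (163.1611,22.6978) (closed)

[2] `<path>` closed polygon, #ff00ff→cut S743 F1598: (27.0199,42.4986) → (45.8928,136.1851) → (194.4328,76.2731) → (72.3619,34.0083) → (29.0366,16.3300) → (233.3967,31.8171) → (27.0199,42.4986) (closed)

[3] `<path>` quadratic bezier, #ff00ff→cut S743 F1598: (175.4751,48.0536) → (192.4373,33.9208) → (204.0683,24.3548) → (210.3681,19.3556) → (211.3366,18.9232)

[4] `<rect>` rectangle, #ff00ff→cut S743 F1598: (172.9836,83.8574) → (210.6978,83.8574) → (210.6978,23.7340) → (172.9836,23.7340) → (172.9836,83.8574) (closed)

[5] `<path>` open polyline, #ff00ff→cut S743 F1598: (83.5518,30.3081) → (111.9538,78.7946) → (56.8140,56.1242) → (207.1608,49.5232) → (136.9295,42.5750) → (81.0920,124.7493)

(Gcodetools for Inkscape — laser output)
G21
G90
G00 X163.1611 Y22.6978
M3 S743
G01 X159.0530 Y32.6156 F1598
G01 X149.1352 Y36.7237
G01 X139.2174 Y32.6156
G01 X135.1093 Y22.6978
G01 X139.2174 Y12.7800
G01 X149.1352 Y8.6719
G01 X159.0530 Y12.7800
G01 X163.1611 Y22.6978
M5
G00 X27.0199 Y42.4986
M3 S743
G01 X45.8928 Y136.1851 F1598
G01 X194.4328 Y76.2731
G01 X72.3619 Y34.0083
G01 X29.0366 Y16.3300
G01 X233.3967 Y31.8171
G01 X27.0199 Y42.4986
M5
G00 X175.4751 Y48.0536
M3 S743
G01 X192.4373 Y33.9208 F1598
G01 X204.0683 Y24.3548
G01 X210.3681 Y19.3556
G01 X211.3366 Y18.9232
M5
G00 X172.9836 Y83.8574
M3 S743
G01 X210.6978 Y83.8574 F1598
G01 X210.6978 Y23.7340
G01 X172.9836 Y23.7340
G01 X172.9836 Y83.8574
M5
G00 X83.5518 Y30.3081
M3 S743
G01 X111.9538 Y78.7946 F1598
G01 X56.8140 Y56.1242
G01 X207.1608 Y49.5232
G01 X136.9295 Y42.5750
G01 X81.0920 Y124.7493
M5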